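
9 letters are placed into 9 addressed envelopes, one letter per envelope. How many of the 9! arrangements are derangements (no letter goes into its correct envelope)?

133496

Recurrence: !9 = 8·(!8 + !7).
!9 = 8·(14833 + 1854) = 8·16687 = 133496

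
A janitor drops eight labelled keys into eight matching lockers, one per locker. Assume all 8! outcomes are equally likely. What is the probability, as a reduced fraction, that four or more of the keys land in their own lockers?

257/13440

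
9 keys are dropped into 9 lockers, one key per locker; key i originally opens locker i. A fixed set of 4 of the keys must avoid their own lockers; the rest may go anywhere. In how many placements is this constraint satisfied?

229080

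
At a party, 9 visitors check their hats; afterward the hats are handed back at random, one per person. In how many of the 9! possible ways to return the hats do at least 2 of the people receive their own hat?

95887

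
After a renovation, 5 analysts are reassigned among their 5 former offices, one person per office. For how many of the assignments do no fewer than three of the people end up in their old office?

Sum C(5,i)·!(5-i) for i = 3..5:
  i=3: C(5,3)·!2 = 10·1 = 10
  i=4: C(5,4)·!1 = 5·0 = 0
  i=5: C(5,5)·!0 = 1·1 = 1
Total = 11.

11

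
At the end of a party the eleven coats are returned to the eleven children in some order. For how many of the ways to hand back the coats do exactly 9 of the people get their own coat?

55

Choose which 9 of the 11 are fixed: C(11,9) = 55.
The remaining 2 must be deranged: !2 = 1.
Total: 55 × 1 = 55.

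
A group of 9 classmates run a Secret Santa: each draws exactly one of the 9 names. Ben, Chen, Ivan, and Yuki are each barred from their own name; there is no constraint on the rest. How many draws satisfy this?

Let A_j be the event that the j-th constrained one is fixed. By inclusion-exclusion over the 4 events:
Σ_{j=0}^{4} (-1)^j C(4,j)(9-j)!
= C(4,0)·9! - C(4,1)·8! + C(4,2)·7! - C(4,3)·6! + C(4,4)·5!
= 362880 - 161280 + 30240 - 2880 + 120
= 229080

229080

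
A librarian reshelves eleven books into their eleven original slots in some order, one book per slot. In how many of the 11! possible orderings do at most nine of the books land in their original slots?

Sum C(11,i)·!(11-i) for i = 0..9:
  i=0: C(11,0)·!11 = 1·14684570 = 14684570
  i=1: C(11,1)·!10 = 11·1334961 = 14684571
  i=2: C(11,2)·!9 = 55·133496 = 7342280
  i=3: C(11,3)·!8 = 165·14833 = 2447445
  i=4: C(11,4)·!7 = 330·1854 = 611820
  i=5: C(11,5)·!6 = 462·265 = 122430
  i=6: C(11,6)·!5 = 462·44 = 20328
  i=7: C(11,7)·!4 = 330·9 = 2970
  i=8: C(11,8)·!3 = 165·2 = 330
  i=9: C(11,9)·!2 = 55·1 = 55
Total = 39916799.

39916799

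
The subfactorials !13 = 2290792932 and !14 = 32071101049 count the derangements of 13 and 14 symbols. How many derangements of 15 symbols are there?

!15 = (15-1)·(!14 + !13) = 14·(32071101049 + 2290792932) = 14·34361893981 = 481066515734.

481066515734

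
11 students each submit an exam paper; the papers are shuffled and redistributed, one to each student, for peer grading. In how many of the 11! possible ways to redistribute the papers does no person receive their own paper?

14684570

!11 = 11! · Σ_{k=0}^{11} (-1)^k/k!
= 11! - 11!/1! + 11!/2! - 11!/3! + 11!/4! - 11!/5! + 11!/6! - 11!/7! + 11!/8! - 11!/9! + 11!/10! - 11!/11!
= 39916800 - 39916800 + 19958400 - 6652800 + 1663200 - 332640 + 55440 - 7920 + 990 - 110 + 11 - 1
= 14684570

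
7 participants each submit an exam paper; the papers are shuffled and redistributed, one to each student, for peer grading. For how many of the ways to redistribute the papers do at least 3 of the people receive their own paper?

407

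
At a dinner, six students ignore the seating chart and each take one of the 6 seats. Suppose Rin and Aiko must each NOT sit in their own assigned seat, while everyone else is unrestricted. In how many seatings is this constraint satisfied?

504

Let A_j be the event that the j-th constrained one is fixed. By inclusion-exclusion over the 2 events:
Σ_{j=0}^{2} (-1)^j C(2,j)(6-j)!
= C(2,0)·6! - C(2,1)·5! + C(2,2)·4!
= 720 - 240 + 24
= 504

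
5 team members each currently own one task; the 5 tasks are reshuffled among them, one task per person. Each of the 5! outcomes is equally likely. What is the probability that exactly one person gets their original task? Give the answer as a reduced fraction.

3/8

Favorable outcomes: C(5,1)·!4 = 5·9 = 45.
Total outcomes: 5! = 120.
Probability = 45/120 = 3/8.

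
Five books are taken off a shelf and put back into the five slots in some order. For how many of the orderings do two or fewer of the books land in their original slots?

Sum C(5,i)·!(5-i) for i = 0..2:
  i=0: C(5,0)·!5 = 1·44 = 44
  i=1: C(5,1)·!4 = 5·9 = 45
  i=2: C(5,2)·!3 = 10·2 = 20
Total = 109.

109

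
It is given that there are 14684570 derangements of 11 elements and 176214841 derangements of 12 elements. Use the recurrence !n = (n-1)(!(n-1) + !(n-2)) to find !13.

2290792932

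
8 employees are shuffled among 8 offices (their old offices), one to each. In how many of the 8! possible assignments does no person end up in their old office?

14833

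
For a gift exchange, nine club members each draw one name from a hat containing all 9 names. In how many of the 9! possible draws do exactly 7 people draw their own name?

Pick the 7 fixed positions: C(9,7) = 36 ways.
The other 2 form a derangement: !2 = 1.
Total: 36 × 1 = 36.

36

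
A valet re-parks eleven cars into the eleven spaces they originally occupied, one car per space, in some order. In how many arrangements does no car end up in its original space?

14684570

Use !n = (n-1)(!(n-1) + !(n-2)).
!11 = 10·(1334961 + 133496) = 10·1468457 = 14684570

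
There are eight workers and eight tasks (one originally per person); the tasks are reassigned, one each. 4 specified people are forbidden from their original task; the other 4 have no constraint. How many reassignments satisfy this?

24024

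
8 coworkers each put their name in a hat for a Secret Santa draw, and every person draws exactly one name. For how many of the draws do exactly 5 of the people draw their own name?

112

Choose which 5 of the 8 are fixed: C(8,5) = 56.
The remaining 3 must be deranged: !3 = 2.
Total: 56 × 2 = 112.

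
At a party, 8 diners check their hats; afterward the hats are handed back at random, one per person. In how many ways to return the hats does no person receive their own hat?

14833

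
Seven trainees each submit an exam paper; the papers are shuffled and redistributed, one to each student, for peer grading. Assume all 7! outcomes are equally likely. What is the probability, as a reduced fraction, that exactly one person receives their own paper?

53/144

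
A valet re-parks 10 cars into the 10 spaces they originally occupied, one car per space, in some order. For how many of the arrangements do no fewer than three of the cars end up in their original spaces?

Sum C(10,i)·!(10-i) for i = 3..10:
  i=3: C(10,3)·!7 = 120·1854 = 222480
  i=4: C(10,4)·!6 = 210·265 = 55650
  i=5: C(10,5)·!5 = 252·44 = 11088
  i=6: C(10,6)·!4 = 210·9 = 1890
  i=7: C(10,7)·!3 = 120·2 = 240
  i=8: C(10,8)·!2 = 45·1 = 45
  i=9: C(10,9)·!1 = 10·0 = 0
  i=10: C(10,10)·!0 = 1·1 = 1
Total = 291394.

291394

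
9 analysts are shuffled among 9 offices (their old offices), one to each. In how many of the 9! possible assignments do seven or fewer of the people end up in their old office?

362879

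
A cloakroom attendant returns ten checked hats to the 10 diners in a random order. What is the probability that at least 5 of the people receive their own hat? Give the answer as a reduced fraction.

829/226800

Favorable outcomes: Σ_{i≥5} C(10,i)·!(10-i) = 252·44 + 210·9 + 120·2 + 45·1 + 10·0 + 1·1 = 13264.
Total outcomes: 10! = 3628800.
Probability = 13264/3628800 = 829/226800.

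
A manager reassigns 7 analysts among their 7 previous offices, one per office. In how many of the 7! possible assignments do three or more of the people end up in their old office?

407

Sum C(7,i)·!(7-i) for i = 3..7:
  i=3: C(7,3)·!4 = 35·9 = 315
  i=4: C(7,4)·!3 = 35·2 = 70
  i=5: C(7,5)·!2 = 21·1 = 21
  i=6: C(7,6)·!1 = 7·0 = 0
  i=7: C(7,7)·!0 = 1·1 = 1
Total = 407.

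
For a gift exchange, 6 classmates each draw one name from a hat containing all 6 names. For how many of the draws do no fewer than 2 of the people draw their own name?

Sum C(6,i)·!(6-i) for i = 2..6:
  i=2: C(6,2)·!4 = 15·9 = 135
  i=3: C(6,3)·!3 = 20·2 = 40
  i=4: C(6,4)·!2 = 15·1 = 15
  i=5: C(6,5)·!1 = 6·0 = 0
  i=6: C(6,6)·!0 = 1·1 = 1
Total = 191.

191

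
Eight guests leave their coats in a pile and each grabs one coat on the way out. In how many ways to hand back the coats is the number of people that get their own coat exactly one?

14832

Choose which one of the 8 is fixed: C(8,1) = 8.
The remaining 7 must be deranged: !7 = 1854.
Total: 8 × 1854 = 14832.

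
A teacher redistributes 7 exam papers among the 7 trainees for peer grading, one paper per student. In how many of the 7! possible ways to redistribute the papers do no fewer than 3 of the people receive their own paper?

407

Sum C(7,i)·!(7-i) for i = 3..7:
  i=3: C(7,3)·!4 = 35·9 = 315
  i=4: C(7,4)·!3 = 35·2 = 70
  i=5: C(7,5)·!2 = 21·1 = 21
  i=6: C(7,6)·!1 = 7·0 = 0
  i=7: C(7,7)·!0 = 1·1 = 1
Total = 407.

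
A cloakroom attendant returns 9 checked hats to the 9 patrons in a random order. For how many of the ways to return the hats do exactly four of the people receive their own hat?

5544

Choose which 4 of the 9 are fixed: C(9,4) = 126.
The other 5 form a derangement: !5 = 44.
Total: 126 × 44 = 5544.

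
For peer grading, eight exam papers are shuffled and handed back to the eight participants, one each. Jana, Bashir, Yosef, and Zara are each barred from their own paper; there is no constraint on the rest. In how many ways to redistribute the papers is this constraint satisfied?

24024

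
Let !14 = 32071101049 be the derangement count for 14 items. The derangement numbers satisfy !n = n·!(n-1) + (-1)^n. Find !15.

481066515734

!15 = 15·32071101049 - 1 = 481066515734.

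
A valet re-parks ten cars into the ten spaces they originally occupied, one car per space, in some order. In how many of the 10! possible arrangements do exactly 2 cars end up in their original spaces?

667485

Choose which 2 of the 10 are fixed: C(10,2) = 45.
The other 8 form a derangement: !8 = 14833.
Total: 45 × 14833 = 667485.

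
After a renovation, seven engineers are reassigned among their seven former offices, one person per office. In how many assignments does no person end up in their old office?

!7 is the nearest integer to 7!/e.
7! = 5040, and 5040/e ≈ 1854.11, so !7 = 1854.

1854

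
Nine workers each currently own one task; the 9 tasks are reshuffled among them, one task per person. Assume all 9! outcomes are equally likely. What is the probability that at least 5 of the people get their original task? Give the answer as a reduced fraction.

1339/362880

Favorable outcomes: Σ_{i≥5} C(9,i)·!(9-i) = 126·9 + 84·2 + 36·1 + 9·0 + 1·1 = 1339.
Total outcomes: 9! = 362880.
Probability = 1339/362880 = 1339/362880.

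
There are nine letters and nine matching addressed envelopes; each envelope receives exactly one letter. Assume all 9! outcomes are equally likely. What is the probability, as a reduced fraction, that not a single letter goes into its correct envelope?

16687/45360

Favorable outcomes: !9 = 133496.
Total outcomes: 9! = 362880.
Probability = 133496/362880 = 16687/45360.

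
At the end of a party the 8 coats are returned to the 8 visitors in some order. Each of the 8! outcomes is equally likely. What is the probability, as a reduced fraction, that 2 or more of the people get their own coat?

Favorable outcomes: Σ_{i≥2} C(8,i)·!(8-i) = 28·265 + 56·44 + 70·9 + 56·2 + 28·1 + 8·0 + 1·1 = 10655.
Total outcomes: 8! = 40320.
Probability = 10655/40320 = 2131/8064.

2131/8064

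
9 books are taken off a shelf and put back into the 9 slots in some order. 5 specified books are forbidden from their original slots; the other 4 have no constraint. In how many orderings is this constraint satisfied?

Inclusion-exclusion on the 5 forbidden self-matches:
Σ_{j=0}^{5} (-1)^j C(5,j)(9-j)!
= C(5,0)·9! - C(5,1)·8! + C(5,2)·7! - C(5,3)·6! + C(5,4)·5! - C(5,5)·4!
= 362880 - 201600 + 50400 - 7200 + 600 - 24
= 205056

205056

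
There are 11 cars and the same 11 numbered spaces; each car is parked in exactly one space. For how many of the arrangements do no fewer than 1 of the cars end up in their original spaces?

# with exactly i fixed is C(11,i)·!(11-i); sum over i=1..11:
  i=1: C(11,1)·!10 = 11·1334961 = 14684571
  i=2: C(11,2)·!9 = 55·133496 = 7342280
  i=3: C(11,3)·!8 = 165·14833 = 2447445
  i=4: C(11,4)·!7 = 330·1854 = 611820
  i=5: C(11,5)·!6 = 462·265 = 122430
  i=6: C(11,6)·!5 = 462·44 = 20328
  i=7: C(11,7)·!4 = 330·9 = 2970
  i=8: C(11,8)·!3 = 165·2 = 330
  i=9: C(11,9)·!2 = 55·1 = 55
  i=10: C(11,10)·!1 = 11·0 = 0
  i=11: C(11,11)·!0 = 1·1 = 1
Total = 25232230.

25232230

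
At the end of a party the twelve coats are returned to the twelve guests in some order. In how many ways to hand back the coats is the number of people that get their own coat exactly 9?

440

Choose which 9 of the 12 are fixed: C(12,9) = 220.
The remaining 3 must be deranged: !3 = 2.
Total: 220 × 2 = 440.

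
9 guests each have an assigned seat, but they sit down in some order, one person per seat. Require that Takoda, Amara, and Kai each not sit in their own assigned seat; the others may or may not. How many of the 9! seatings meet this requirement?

256320

Inclusion-exclusion on the 3 forbidden self-matches:
Σ_{j=0}^{3} (-1)^j C(3,j)(9-j)!
= C(3,0)·9! - C(3,1)·8! + C(3,2)·7! - C(3,3)·6!
= 362880 - 120960 + 15120 - 720
= 256320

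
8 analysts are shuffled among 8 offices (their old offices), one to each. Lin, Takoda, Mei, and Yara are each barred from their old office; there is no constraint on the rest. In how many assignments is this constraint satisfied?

Inclusion-exclusion on the 4 forbidden self-matches:
Σ_{j=0}^{4} (-1)^j C(4,j)(8-j)!
= C(4,0)·8! - C(4,1)·7! + C(4,2)·6! - C(4,3)·5! + C(4,4)·4!
= 40320 - 20160 + 4320 - 480 + 24
= 24024

24024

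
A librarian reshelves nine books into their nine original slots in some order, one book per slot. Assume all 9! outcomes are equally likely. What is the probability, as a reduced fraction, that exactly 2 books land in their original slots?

Favorable outcomes: C(9,2)·!7 = 36·1854 = 66744.
Total outcomes: 9! = 362880.
Probability = 66744/362880 = 103/560.

103/560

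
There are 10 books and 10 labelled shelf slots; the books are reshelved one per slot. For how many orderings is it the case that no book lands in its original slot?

1334961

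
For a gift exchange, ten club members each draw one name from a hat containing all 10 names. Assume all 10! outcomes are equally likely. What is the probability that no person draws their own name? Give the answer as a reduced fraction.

16481/44800

Favorable outcomes: !10 = 1334961.
Total outcomes: 10! = 3628800.
Probability = 1334961/3628800 = 16481/44800.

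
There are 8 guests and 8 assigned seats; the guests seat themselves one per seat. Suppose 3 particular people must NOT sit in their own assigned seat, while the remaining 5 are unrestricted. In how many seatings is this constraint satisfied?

27240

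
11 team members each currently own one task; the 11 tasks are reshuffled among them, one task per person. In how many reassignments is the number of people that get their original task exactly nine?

55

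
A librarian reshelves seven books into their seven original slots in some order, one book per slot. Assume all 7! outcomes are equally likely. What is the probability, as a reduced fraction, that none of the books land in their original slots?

Favorable outcomes: !7 = 1854.
Total outcomes: 7! = 5040.
Probability = 1854/5040 = 103/280.

103/280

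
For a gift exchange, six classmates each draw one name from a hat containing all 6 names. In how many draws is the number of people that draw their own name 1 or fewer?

# with exactly i fixed is C(6,i)·!(6-i); sum over i=0..1:
  i=0: C(6,0)·!6 = 1·265 = 265
  i=1: C(6,1)·!5 = 6·44 = 264
Total = 529.

529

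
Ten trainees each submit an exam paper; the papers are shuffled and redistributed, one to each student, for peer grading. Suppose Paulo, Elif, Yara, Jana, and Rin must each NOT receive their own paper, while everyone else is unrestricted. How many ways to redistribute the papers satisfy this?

2170680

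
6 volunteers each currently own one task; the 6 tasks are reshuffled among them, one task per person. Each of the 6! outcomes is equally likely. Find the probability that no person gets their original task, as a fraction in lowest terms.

53/144

Favorable outcomes: !6 = 265.
Total outcomes: 6! = 720.
Probability = 265/720 = 53/144.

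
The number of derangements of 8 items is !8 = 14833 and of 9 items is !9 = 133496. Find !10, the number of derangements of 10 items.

!10 = (10-1)·(!9 + !8) = 9·(133496 + 14833) = 9·148329 = 1334961.

1334961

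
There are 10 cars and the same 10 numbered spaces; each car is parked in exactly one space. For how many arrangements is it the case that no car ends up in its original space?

Use !n = (n-1)(!(n-1) + !(n-2)).
!10 = 9·(133496 + 14833) = 9·148329 = 1334961

1334961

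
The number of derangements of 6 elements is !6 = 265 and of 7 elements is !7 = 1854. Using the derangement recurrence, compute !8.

14833

!8 = (8-1)·(!7 + !6) = 7·(1854 + 265) = 7·2119 = 14833.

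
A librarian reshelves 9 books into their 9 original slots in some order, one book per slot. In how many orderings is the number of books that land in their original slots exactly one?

133497

Choose which one of the 9 is fixed: C(9,1) = 9.
The remaining 8 must be deranged: !8 = 14833.
Total: 9 × 14833 = 133497.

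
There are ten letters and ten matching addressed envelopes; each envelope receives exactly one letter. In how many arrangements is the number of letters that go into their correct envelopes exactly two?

667485

Pick the 2 fixed positions: C(10,2) = 45 ways.
The remaining 8 must be deranged: !8 = 14833.
Total: 45 × 14833 = 667485.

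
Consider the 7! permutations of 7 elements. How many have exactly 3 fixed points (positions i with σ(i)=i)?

315

Choose which 3 of the 7 are fixed: C(7,3) = 35.
The remaining 4 must be deranged: !4 = 9.
Total: 35 × 9 = 315.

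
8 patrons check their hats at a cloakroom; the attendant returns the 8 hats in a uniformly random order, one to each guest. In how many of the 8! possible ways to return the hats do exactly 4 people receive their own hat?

Pick the 4 fixed positions: C(8,4) = 70 ways.
The remaining 4 must be deranged: !4 = 9.
Total: 70 × 9 = 630.

630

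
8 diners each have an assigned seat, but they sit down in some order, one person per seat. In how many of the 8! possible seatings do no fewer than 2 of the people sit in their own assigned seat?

# with exactly i fixed is C(8,i)·!(8-i); sum over i=2..8:
  i=2: C(8,2)·!6 = 28·265 = 7420
  i=3: C(8,3)·!5 = 56·44 = 2464
  i=4: C(8,4)·!4 = 70·9 = 630
  i=5: C(8,5)·!3 = 56·2 = 112
  i=6: C(8,6)·!2 = 28·1 = 28
  i=7: C(8,7)·!1 = 8·0 = 0
  i=8: C(8,8)·!0 = 1·1 = 1
Total = 10655.

10655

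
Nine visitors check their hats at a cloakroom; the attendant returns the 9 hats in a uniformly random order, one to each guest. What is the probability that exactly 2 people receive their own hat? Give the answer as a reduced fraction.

103/560

Favorable outcomes: C(9,2)·!7 = 36·1854 = 66744.
Total outcomes: 9! = 362880.
Probability = 66744/362880 = 103/560.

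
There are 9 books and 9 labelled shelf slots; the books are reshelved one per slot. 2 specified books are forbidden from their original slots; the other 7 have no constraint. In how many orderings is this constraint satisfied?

Let A_j be the event that the j-th constrained one is fixed. By inclusion-exclusion over the 2 events:
Σ_{j=0}^{2} (-1)^j C(2,j)(9-j)!
= C(2,0)·9! - C(2,1)·8! + C(2,2)·7!
= 362880 - 80640 + 5040
= 287280

287280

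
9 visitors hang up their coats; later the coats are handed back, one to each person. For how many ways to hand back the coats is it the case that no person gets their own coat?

133496

By inclusion-exclusion, !9 = Σ (-1)^k · 9!/k! for k=0..9
= 9! - 9!/1! + 9!/2! - 9!/3! + 9!/4! - 9!/5! + 9!/6! - 9!/7! + 9!/8! - 9!/9!
= 362880 - 362880 + 181440 - 60480 + 15120 - 3024 + 504 - 72 + 9 - 1
= 133496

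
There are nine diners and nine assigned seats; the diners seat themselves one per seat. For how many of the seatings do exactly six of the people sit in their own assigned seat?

Choose which 6 of the 9 are fixed: C(9,6) = 84.
The other 3 form a derangement: !3 = 2.
Total: 84 × 2 = 168.

168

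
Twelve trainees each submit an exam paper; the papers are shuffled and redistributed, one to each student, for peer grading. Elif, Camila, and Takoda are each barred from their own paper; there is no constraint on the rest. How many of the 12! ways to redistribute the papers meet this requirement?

369774720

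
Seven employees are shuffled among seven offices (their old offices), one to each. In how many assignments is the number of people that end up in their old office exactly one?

1855

Choose which one of the 7 is fixed: C(7,1) = 7.
The other 6 form a derangement: !6 = 265.
Total: 7 × 265 = 1855.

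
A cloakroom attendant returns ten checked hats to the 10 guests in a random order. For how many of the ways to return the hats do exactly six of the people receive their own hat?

1890

Pick the 6 fixed positions: C(10,6) = 210 ways.
The remaining 4 must be deranged: !4 = 9.
Total: 210 × 9 = 1890.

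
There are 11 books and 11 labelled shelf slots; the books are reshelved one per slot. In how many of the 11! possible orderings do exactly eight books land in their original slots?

330

Choose which 8 of the 11 are fixed: C(11,8) = 165.
The remaining 3 must be deranged: !3 = 2.
Total: 165 × 2 = 330.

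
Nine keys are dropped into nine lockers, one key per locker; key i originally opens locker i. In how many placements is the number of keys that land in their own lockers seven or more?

Sum C(9,i)·!(9-i) for i = 7..9:
  i=7: C(9,7)·!2 = 36·1 = 36
  i=8: C(9,8)·!1 = 9·0 = 0
  i=9: C(9,9)·!0 = 1·1 = 1
Total = 37.

37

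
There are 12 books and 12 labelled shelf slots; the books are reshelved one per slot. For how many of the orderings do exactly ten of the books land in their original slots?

Choose which 10 of the 12 are fixed: C(12,10) = 66.
The other 2 form a derangement: !2 = 1.
Total: 66 × 1 = 66.

66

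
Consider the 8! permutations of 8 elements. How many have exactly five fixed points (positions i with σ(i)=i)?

112

Choose which 5 of the 8 are fixed: C(8,5) = 56.
The remaining 3 must be deranged: !3 = 2.
Total: 56 × 2 = 112.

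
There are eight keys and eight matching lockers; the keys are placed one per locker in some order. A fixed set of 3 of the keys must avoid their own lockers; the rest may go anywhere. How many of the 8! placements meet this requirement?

27240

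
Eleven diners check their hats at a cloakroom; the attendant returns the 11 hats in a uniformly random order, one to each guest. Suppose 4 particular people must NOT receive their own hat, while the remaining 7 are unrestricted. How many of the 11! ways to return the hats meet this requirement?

27422640

Let A_j be the event that the j-th constrained one is fixed. By inclusion-exclusion over the 4 events:
Σ_{j=0}^{4} (-1)^j C(4,j)(11-j)!
= C(4,0)·11! - C(4,1)·10! + C(4,2)·9! - C(4,3)·8! + C(4,4)·7!
= 39916800 - 14515200 + 2177280 - 161280 + 5040
= 27422640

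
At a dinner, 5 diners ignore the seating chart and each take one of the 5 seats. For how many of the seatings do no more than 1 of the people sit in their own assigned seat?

Sum C(5,i)·!(5-i) for i = 0..1:
  i=0: C(5,0)·!5 = 1·44 = 44
  i=1: C(5,1)·!4 = 5·9 = 45
Total = 89.

89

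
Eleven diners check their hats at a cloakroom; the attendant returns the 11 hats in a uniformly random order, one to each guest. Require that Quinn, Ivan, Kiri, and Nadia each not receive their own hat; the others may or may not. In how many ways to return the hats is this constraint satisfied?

Let A_j be the event that the j-th constrained one is fixed. By inclusion-exclusion over the 4 events:
Σ_{j=0}^{4} (-1)^j C(4,j)(11-j)!
= C(4,0)·11! - C(4,1)·10! + C(4,2)·9! - C(4,3)·8! + C(4,4)·7!
= 39916800 - 14515200 + 2177280 - 161280 + 5040
= 27422640

27422640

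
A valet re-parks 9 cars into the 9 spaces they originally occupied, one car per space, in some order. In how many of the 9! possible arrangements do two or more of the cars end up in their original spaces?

95887

Sum C(9,i)·!(9-i) for i = 2..9:
  i=2: C(9,2)·!7 = 36·1854 = 66744
  i=3: C(9,3)·!6 = 84·265 = 22260
  i=4: C(9,4)·!5 = 126·44 = 5544
  i=5: C(9,5)·!4 = 126·9 = 1134
  i=6: C(9,6)·!3 = 84·2 = 168
  i=7: C(9,7)·!2 = 36·1 = 36
  i=8: C(9,8)·!1 = 9·0 = 0
  i=9: C(9,9)·!0 = 1·1 = 1
Total = 95887.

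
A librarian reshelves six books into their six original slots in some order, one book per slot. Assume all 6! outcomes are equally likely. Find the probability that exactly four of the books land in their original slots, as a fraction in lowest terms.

Favorable outcomes: C(6,4)·!2 = 15·1 = 15.
Total outcomes: 6! = 720.
Probability = 15/720 = 1/48.

1/48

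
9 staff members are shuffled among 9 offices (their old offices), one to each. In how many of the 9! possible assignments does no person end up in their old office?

133496

!9 is the nearest integer to 9!/e.
9! = 362880, and 362880/e ≈ 133496.09, so !9 = 133496.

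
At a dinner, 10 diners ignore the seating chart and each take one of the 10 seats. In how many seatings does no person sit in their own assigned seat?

The subfactorial !10 = [10!/e] (nearest integer).
10! = 3628800, and 3628800/e ≈ 1334960.92, so !10 = 1334961.

1334961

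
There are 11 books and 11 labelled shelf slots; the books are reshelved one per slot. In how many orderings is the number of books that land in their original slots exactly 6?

20328

Pick the 6 fixed positions: C(11,6) = 462 ways.
The other 5 form a derangement: !5 = 44.
Total: 462 × 44 = 20328.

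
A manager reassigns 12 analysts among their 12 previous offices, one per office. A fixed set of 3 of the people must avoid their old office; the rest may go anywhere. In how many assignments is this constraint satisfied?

369774720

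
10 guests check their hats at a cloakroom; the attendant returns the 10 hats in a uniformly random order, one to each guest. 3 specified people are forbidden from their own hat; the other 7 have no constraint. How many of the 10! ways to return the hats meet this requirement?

Inclusion-exclusion on the 3 forbidden self-matches:
Σ_{j=0}^{3} (-1)^j C(3,j)(10-j)!
= C(3,0)·10! - C(3,1)·9! + C(3,2)·8! - C(3,3)·7!
= 3628800 - 1088640 + 120960 - 5040
= 2656080

2656080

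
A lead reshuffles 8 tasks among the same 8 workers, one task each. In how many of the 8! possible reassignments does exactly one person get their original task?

Pick the single fixed position: C(8,1) = 8 ways.
The other 7 form a derangement: !7 = 1854.
Total: 8 × 1854 = 14832.

14832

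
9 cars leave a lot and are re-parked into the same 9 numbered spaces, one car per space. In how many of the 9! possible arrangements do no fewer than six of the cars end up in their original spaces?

Sum C(9,i)·!(9-i) for i = 6..9:
  i=6: C(9,6)·!3 = 84·2 = 168
  i=7: C(9,7)·!2 = 36·1 = 36
  i=8: C(9,8)·!1 = 9·0 = 0
  i=9: C(9,9)·!0 = 1·1 = 1
Total = 205.

205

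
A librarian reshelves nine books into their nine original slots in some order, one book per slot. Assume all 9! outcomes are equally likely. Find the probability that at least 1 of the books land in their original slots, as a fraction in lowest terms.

28673/45360

Favorable outcomes: Σ_{i≥1} C(9,i)·!(9-i) = 9·14833 + 36·1854 + 84·265 + 126·44 + 126·9 + 84·2 + 36·1 + 9·0 + 1·1 = 229384.
Total outcomes: 9! = 362880.
Probability = 229384/362880 = 28673/45360.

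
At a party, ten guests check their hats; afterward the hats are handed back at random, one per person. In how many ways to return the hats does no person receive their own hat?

1334961

The number of derangements of 10 is !10 = Σ_{k=0}^{10} (-1)^k·10!/k!
= 10! - 10!/1! + 10!/2! - 10!/3! + 10!/4! - 10!/5! + 10!/6! - 10!/7! + 10!/8! - 10!/9! + 10!/10!
= 3628800 - 3628800 + 1814400 - 604800 + 151200 - 30240 + 5040 - 720 + 90 - 10 + 1
= 1334961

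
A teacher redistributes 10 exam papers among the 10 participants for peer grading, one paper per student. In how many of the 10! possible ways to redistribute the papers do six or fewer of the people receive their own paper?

# with exactly i fixed is C(10,i)·!(10-i); sum over i=0..6:
  i=0: C(10,0)·!10 = 1·1334961 = 1334961
  i=1: C(10,1)·!9 = 10·133496 = 1334960
  i=2: C(10,2)·!8 = 45·14833 = 667485
  i=3: C(10,3)·!7 = 120·1854 = 222480
  i=4: C(10,4)·!6 = 210·265 = 55650
  i=5: C(10,5)·!5 = 252·44 = 11088
  i=6: C(10,6)·!4 = 210·9 = 1890
Total = 3628514.

3628514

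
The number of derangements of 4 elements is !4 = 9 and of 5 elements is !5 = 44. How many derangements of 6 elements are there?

265

!6 = (6-1)·(!5 + !4) = 5·(44 + 9) = 5·53 = 265.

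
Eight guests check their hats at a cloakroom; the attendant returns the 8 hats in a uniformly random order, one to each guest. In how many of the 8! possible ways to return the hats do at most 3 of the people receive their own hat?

# with exactly i fixed is C(8,i)·!(8-i); sum over i=0..3:
  i=0: C(8,0)·!8 = 1·14833 = 14833
  i=1: C(8,1)·!7 = 8·1854 = 14832
  i=2: C(8,2)·!6 = 28·265 = 7420
  i=3: C(8,3)·!5 = 56·44 = 2464
Total = 39549.

39549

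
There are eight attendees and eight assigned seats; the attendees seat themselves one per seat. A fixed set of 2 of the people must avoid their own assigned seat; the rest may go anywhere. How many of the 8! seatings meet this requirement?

30960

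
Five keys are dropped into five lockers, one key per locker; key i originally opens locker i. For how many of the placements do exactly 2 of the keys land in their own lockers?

20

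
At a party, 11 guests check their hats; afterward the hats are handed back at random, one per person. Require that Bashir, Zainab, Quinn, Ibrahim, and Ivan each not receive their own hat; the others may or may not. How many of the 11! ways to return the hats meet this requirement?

Let A_j be the event that the j-th constrained one is fixed. By inclusion-exclusion over the 5 events:
Σ_{j=0}^{5} (-1)^j C(5,j)(11-j)!
= C(5,0)·11! - C(5,1)·10! + C(5,2)·9! - C(5,3)·8! + C(5,4)·7! - C(5,5)·6!
= 39916800 - 18144000 + 3628800 - 403200 + 25200 - 720
= 25022880

25022880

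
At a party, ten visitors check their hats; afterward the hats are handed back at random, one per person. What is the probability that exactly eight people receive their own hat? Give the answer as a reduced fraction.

Favorable outcomes: C(10,8)·!2 = 45·1 = 45.
Total outcomes: 10! = 3628800.
Probability = 45/3628800 = 1/80640.

1/80640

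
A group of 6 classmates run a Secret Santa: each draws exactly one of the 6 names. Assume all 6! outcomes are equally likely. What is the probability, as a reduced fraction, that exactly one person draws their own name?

11/30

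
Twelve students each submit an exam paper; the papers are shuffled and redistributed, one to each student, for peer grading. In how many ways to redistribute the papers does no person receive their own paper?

The subfactorial !12 = [12!/e] (nearest integer).
12! = 479001600, and 479001600/e ≈ 176214840.93, so !12 = 176214841.

176214841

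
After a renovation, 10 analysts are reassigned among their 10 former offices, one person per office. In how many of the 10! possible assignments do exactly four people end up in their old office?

55650

Pick the 4 fixed positions: C(10,4) = 210 ways.
The remaining 6 must be deranged: !6 = 265.
Total: 210 × 265 = 55650.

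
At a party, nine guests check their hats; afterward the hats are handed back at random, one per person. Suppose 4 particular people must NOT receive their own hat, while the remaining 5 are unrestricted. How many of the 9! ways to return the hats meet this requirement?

229080

Let A_j be the event that the j-th constrained one is fixed. By inclusion-exclusion over the 4 events:
Σ_{j=0}^{4} (-1)^j C(4,j)(9-j)!
= C(4,0)·9! - C(4,1)·8! + C(4,2)·7! - C(4,3)·6! + C(4,4)·5!
= 362880 - 161280 + 30240 - 2880 + 120
= 229080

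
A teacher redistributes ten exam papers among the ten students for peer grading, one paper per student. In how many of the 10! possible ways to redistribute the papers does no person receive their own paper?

The number of derangements of 10 is !10 = Σ_{k=0}^{10} (-1)^k·10!/k!
= 10! - 10!/1! + 10!/2! - 10!/3! + 10!/4! - 10!/5! + 10!/6! - 10!/7! + 10!/8! - 10!/9! + 10!/10!
= 3628800 - 3628800 + 1814400 - 604800 + 151200 - 30240 + 5040 - 720 + 90 - 10 + 1
= 1334961

1334961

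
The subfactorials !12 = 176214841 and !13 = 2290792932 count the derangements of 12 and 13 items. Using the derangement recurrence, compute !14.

32071101049

!14 = (14-1)·(!13 + !12) = 13·(2290792932 + 176214841) = 13·2467007773 = 32071101049.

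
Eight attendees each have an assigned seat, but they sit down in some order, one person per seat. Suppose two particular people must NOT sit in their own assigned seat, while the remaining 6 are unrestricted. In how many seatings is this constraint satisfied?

30960

Inclusion-exclusion on the 2 forbidden self-matches:
Σ_{j=0}^{2} (-1)^j C(2,j)(8-j)!
= C(2,0)·8! - C(2,1)·7! + C(2,2)·6!
= 40320 - 10080 + 720
= 30960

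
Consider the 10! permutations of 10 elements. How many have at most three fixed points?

Sum C(10,i)·!(10-i) for i = 0..3:
  i=0: C(10,0)·!10 = 1·1334961 = 1334961
  i=1: C(10,1)·!9 = 10·133496 = 1334960
  i=2: C(10,2)·!8 = 45·14833 = 667485
  i=3: C(10,3)·!7 = 120·1854 = 222480
Total = 3559886.

3559886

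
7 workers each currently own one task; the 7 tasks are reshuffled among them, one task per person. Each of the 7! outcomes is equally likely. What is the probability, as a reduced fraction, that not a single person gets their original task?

103/280

Favorable outcomes: !7 = 1854.
Total outcomes: 7! = 5040.
Probability = 1854/5040 = 103/280.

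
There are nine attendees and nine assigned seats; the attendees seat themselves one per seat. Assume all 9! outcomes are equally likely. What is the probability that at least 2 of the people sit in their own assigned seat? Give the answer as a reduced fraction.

95887/362880

Favorable outcomes: Σ_{i≥2} C(9,i)·!(9-i) = 36·1854 + 84·265 + 126·44 + 126·9 + 84·2 + 36·1 + 9·0 + 1·1 = 95887.
Total outcomes: 9! = 362880.
Probability = 95887/362880 = 95887/362880.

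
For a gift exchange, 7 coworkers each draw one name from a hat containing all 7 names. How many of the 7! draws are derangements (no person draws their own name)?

1854

Use !n = n·!(n-1) + (-1)^n.
!7 = 7·265 - 1 = 1854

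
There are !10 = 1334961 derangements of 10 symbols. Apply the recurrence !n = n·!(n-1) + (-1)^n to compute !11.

!11 = 11·1334961 - 1 = 14684570.

14684570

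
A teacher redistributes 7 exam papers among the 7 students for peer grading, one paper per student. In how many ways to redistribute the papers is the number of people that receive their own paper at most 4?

# with exactly i fixed is C(7,i)·!(7-i); sum over i=0..4:
  i=0: C(7,0)·!7 = 1·1854 = 1854
  i=1: C(7,1)·!6 = 7·265 = 1855
  i=2: C(7,2)·!5 = 21·44 = 924
  i=3: C(7,3)·!4 = 35·9 = 315
  i=4: C(7,4)·!3 = 35·2 = 70
Total = 5018.

5018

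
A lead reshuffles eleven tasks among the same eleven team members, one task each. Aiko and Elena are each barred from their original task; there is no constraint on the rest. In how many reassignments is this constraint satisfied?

33022080

Inclusion-exclusion on the 2 forbidden self-matches:
Σ_{j=0}^{2} (-1)^j C(2,j)(11-j)!
= C(2,0)·11! - C(2,1)·10! + C(2,2)·9!
= 39916800 - 7257600 + 362880
= 33022080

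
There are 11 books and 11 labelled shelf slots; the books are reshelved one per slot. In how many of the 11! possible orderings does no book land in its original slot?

14684570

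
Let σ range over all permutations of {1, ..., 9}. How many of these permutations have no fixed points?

133496

The subfactorial !9 = [9!/e] (nearest integer).
9! = 362880, and 362880/e ≈ 133496.09, so !9 = 133496.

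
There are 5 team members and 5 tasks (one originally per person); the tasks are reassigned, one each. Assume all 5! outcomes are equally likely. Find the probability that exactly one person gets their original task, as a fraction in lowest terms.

Favorable outcomes: C(5,1)·!4 = 5·9 = 45.
Total outcomes: 5! = 120.
Probability = 45/120 = 3/8.

3/8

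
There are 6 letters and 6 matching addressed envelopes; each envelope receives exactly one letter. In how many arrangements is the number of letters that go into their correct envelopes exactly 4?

15

Pick the 4 fixed positions: C(6,4) = 15 ways.
The other 2 form a derangement: !2 = 1.
Total: 15 × 1 = 15.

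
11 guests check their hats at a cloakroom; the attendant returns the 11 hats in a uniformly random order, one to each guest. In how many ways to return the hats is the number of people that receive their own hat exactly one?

Pick the single fixed position: C(11,1) = 11 ways.
The remaining 10 must be deranged: !10 = 1334961.
Total: 11 × 1334961 = 14684571.

14684571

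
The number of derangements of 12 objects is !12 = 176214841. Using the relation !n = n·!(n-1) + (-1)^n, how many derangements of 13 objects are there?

!13 = 13·176214841 - 1 = 2290792932.

2290792932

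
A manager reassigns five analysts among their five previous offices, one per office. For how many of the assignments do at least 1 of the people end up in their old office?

Sum C(5,i)·!(5-i) for i = 1..5:
  i=1: C(5,1)·!4 = 5·9 = 45
  i=2: C(5,2)·!3 = 10·2 = 20
  i=3: C(5,3)·!2 = 10·1 = 10
  i=4: C(5,4)·!1 = 5·0 = 0
  i=5: C(5,5)·!0 = 1·1 = 1
Total = 76.

76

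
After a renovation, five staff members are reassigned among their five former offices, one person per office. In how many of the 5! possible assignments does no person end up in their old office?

44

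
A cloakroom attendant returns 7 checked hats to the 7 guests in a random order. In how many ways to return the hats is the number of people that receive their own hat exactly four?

70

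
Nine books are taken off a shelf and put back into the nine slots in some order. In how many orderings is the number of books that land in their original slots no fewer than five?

# with exactly i fixed is C(9,i)·!(9-i); sum over i=5..9:
  i=5: C(9,5)·!4 = 126·9 = 1134
  i=6: C(9,6)·!3 = 84·2 = 168
  i=7: C(9,7)·!2 = 36·1 = 36
  i=8: C(9,8)·!1 = 9·0 = 0
  i=9: C(9,9)·!0 = 1·1 = 1
Total = 1339.

1339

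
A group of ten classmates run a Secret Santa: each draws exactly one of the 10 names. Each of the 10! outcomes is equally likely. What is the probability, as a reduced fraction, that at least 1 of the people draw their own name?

28319/44800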